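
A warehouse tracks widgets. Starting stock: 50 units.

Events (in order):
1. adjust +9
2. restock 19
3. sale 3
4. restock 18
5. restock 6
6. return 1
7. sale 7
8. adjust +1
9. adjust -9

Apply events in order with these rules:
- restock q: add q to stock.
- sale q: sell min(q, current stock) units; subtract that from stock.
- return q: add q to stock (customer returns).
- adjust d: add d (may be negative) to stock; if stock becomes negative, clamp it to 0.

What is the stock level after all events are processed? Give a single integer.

Processing events:
Start: stock = 50
  Event 1 (adjust +9): 50 + 9 = 59
  Event 2 (restock 19): 59 + 19 = 78
  Event 3 (sale 3): sell min(3,78)=3. stock: 78 - 3 = 75. total_sold = 3
  Event 4 (restock 18): 75 + 18 = 93
  Event 5 (restock 6): 93 + 6 = 99
  Event 6 (return 1): 99 + 1 = 100
  Event 7 (sale 7): sell min(7,100)=7. stock: 100 - 7 = 93. total_sold = 10
  Event 8 (adjust +1): 93 + 1 = 94
  Event 9 (adjust -9): 94 + -9 = 85
Final: stock = 85, total_sold = 10

Answer: 85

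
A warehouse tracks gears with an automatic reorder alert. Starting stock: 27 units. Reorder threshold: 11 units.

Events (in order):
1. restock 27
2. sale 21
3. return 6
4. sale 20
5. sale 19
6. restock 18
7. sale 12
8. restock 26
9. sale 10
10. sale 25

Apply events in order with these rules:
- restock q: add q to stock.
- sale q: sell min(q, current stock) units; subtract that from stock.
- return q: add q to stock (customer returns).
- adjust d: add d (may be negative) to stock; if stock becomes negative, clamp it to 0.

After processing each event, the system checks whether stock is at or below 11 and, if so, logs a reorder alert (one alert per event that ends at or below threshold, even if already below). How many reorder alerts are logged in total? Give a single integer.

Answer: 3

Derivation:
Processing events:
Start: stock = 27
  Event 1 (restock 27): 27 + 27 = 54
  Event 2 (sale 21): sell min(21,54)=21. stock: 54 - 21 = 33. total_sold = 21
  Event 3 (return 6): 33 + 6 = 39
  Event 4 (sale 20): sell min(20,39)=20. stock: 39 - 20 = 19. total_sold = 41
  Event 5 (sale 19): sell min(19,19)=19. stock: 19 - 19 = 0. total_sold = 60
  Event 6 (restock 18): 0 + 18 = 18
  Event 7 (sale 12): sell min(12,18)=12. stock: 18 - 12 = 6. total_sold = 72
  Event 8 (restock 26): 6 + 26 = 32
  Event 9 (sale 10): sell min(10,32)=10. stock: 32 - 10 = 22. total_sold = 82
  Event 10 (sale 25): sell min(25,22)=22. stock: 22 - 22 = 0. total_sold = 104
Final: stock = 0, total_sold = 104

Checking against threshold 11:
  After event 1: stock=54 > 11
  After event 2: stock=33 > 11
  After event 3: stock=39 > 11
  After event 4: stock=19 > 11
  After event 5: stock=0 <= 11 -> ALERT
  After event 6: stock=18 > 11
  After event 7: stock=6 <= 11 -> ALERT
  After event 8: stock=32 > 11
  After event 9: stock=22 > 11
  After event 10: stock=0 <= 11 -> ALERT
Alert events: [5, 7, 10]. Count = 3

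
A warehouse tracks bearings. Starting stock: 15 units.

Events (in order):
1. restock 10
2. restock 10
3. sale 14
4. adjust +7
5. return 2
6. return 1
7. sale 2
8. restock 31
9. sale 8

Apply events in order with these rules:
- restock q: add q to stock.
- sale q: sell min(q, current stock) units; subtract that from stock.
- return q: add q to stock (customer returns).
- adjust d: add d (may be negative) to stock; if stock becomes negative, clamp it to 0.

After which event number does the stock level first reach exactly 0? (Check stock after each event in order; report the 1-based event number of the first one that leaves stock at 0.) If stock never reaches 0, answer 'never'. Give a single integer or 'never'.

Processing events:
Start: stock = 15
  Event 1 (restock 10): 15 + 10 = 25
  Event 2 (restock 10): 25 + 10 = 35
  Event 3 (sale 14): sell min(14,35)=14. stock: 35 - 14 = 21. total_sold = 14
  Event 4 (adjust +7): 21 + 7 = 28
  Event 5 (return 2): 28 + 2 = 30
  Event 6 (return 1): 30 + 1 = 31
  Event 7 (sale 2): sell min(2,31)=2. stock: 31 - 2 = 29. total_sold = 16
  Event 8 (restock 31): 29 + 31 = 60
  Event 9 (sale 8): sell min(8,60)=8. stock: 60 - 8 = 52. total_sold = 24
Final: stock = 52, total_sold = 24

Stock never reaches 0.

Answer: never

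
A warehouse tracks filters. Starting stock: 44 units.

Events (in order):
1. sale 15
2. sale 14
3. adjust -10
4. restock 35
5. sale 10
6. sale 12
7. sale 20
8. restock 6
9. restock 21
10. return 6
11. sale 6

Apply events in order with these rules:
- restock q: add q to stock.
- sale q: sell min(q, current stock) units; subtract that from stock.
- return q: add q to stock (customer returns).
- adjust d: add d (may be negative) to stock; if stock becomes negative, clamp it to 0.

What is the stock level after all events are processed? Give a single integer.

Answer: 27

Derivation:
Processing events:
Start: stock = 44
  Event 1 (sale 15): sell min(15,44)=15. stock: 44 - 15 = 29. total_sold = 15
  Event 2 (sale 14): sell min(14,29)=14. stock: 29 - 14 = 15. total_sold = 29
  Event 3 (adjust -10): 15 + -10 = 5
  Event 4 (restock 35): 5 + 35 = 40
  Event 5 (sale 10): sell min(10,40)=10. stock: 40 - 10 = 30. total_sold = 39
  Event 6 (sale 12): sell min(12,30)=12. stock: 30 - 12 = 18. total_sold = 51
  Event 7 (sale 20): sell min(20,18)=18. stock: 18 - 18 = 0. total_sold = 69
  Event 8 (restock 6): 0 + 6 = 6
  Event 9 (restock 21): 6 + 21 = 27
  Event 10 (return 6): 27 + 6 = 33
  Event 11 (sale 6): sell min(6,33)=6. stock: 33 - 6 = 27. total_sold = 75
Final: stock = 27, total_sold = 75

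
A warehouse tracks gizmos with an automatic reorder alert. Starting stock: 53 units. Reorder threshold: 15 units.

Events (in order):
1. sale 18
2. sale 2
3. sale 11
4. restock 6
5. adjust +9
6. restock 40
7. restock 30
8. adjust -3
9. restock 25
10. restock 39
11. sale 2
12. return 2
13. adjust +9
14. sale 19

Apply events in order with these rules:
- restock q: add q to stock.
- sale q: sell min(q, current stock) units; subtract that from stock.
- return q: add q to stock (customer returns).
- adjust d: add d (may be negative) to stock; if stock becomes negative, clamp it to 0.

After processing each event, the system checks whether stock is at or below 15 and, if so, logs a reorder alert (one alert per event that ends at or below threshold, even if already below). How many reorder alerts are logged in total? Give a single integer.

Answer: 0

Derivation:
Processing events:
Start: stock = 53
  Event 1 (sale 18): sell min(18,53)=18. stock: 53 - 18 = 35. total_sold = 18
  Event 2 (sale 2): sell min(2,35)=2. stock: 35 - 2 = 33. total_sold = 20
  Event 3 (sale 11): sell min(11,33)=11. stock: 33 - 11 = 22. total_sold = 31
  Event 4 (restock 6): 22 + 6 = 28
  Event 5 (adjust +9): 28 + 9 = 37
  Event 6 (restock 40): 37 + 40 = 77
  Event 7 (restock 30): 77 + 30 = 107
  Event 8 (adjust -3): 107 + -3 = 104
  Event 9 (restock 25): 104 + 25 = 129
  Event 10 (restock 39): 129 + 39 = 168
  Event 11 (sale 2): sell min(2,168)=2. stock: 168 - 2 = 166. total_sold = 33
  Event 12 (return 2): 166 + 2 = 168
  Event 13 (adjust +9): 168 + 9 = 177
  Event 14 (sale 19): sell min(19,177)=19. stock: 177 - 19 = 158. total_sold = 52
Final: stock = 158, total_sold = 52

Checking against threshold 15:
  After event 1: stock=35 > 15
  After event 2: stock=33 > 15
  After event 3: stock=22 > 15
  After event 4: stock=28 > 15
  After event 5: stock=37 > 15
  After event 6: stock=77 > 15
  After event 7: stock=107 > 15
  After event 8: stock=104 > 15
  After event 9: stock=129 > 15
  After event 10: stock=168 > 15
  After event 11: stock=166 > 15
  After event 12: stock=168 > 15
  After event 13: stock=177 > 15
  After event 14: stock=158 > 15
Alert events: []. Count = 0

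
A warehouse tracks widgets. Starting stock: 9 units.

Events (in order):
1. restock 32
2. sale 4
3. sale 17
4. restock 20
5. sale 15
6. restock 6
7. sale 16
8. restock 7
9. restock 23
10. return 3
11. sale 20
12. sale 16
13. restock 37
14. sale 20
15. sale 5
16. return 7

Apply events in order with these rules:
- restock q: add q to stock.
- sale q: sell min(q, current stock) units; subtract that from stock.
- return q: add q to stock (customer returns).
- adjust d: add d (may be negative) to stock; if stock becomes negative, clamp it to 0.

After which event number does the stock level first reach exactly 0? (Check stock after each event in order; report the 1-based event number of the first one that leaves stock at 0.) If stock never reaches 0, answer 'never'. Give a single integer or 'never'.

Processing events:
Start: stock = 9
  Event 1 (restock 32): 9 + 32 = 41
  Event 2 (sale 4): sell min(4,41)=4. stock: 41 - 4 = 37. total_sold = 4
  Event 3 (sale 17): sell min(17,37)=17. stock: 37 - 17 = 20. total_sold = 21
  Event 4 (restock 20): 20 + 20 = 40
  Event 5 (sale 15): sell min(15,40)=15. stock: 40 - 15 = 25. total_sold = 36
  Event 6 (restock 6): 25 + 6 = 31
  Event 7 (sale 16): sell min(16,31)=16. stock: 31 - 16 = 15. total_sold = 52
  Event 8 (restock 7): 15 + 7 = 22
  Event 9 (restock 23): 22 + 23 = 45
  Event 10 (return 3): 45 + 3 = 48
  Event 11 (sale 20): sell min(20,48)=20. stock: 48 - 20 = 28. total_sold = 72
  Event 12 (sale 16): sell min(16,28)=16. stock: 28 - 16 = 12. total_sold = 88
  Event 13 (restock 37): 12 + 37 = 49
  Event 14 (sale 20): sell min(20,49)=20. stock: 49 - 20 = 29. total_sold = 108
  Event 15 (sale 5): sell min(5,29)=5. stock: 29 - 5 = 24. total_sold = 113
  Event 16 (return 7): 24 + 7 = 31
Final: stock = 31, total_sold = 113

Stock never reaches 0.

Answer: never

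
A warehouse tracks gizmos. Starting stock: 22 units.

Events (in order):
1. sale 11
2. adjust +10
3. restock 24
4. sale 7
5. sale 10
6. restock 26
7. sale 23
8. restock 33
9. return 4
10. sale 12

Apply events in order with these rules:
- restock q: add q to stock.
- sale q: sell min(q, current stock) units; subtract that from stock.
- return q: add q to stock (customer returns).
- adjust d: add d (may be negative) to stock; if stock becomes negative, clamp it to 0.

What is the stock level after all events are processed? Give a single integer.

Answer: 56

Derivation:
Processing events:
Start: stock = 22
  Event 1 (sale 11): sell min(11,22)=11. stock: 22 - 11 = 11. total_sold = 11
  Event 2 (adjust +10): 11 + 10 = 21
  Event 3 (restock 24): 21 + 24 = 45
  Event 4 (sale 7): sell min(7,45)=7. stock: 45 - 7 = 38. total_sold = 18
  Event 5 (sale 10): sell min(10,38)=10. stock: 38 - 10 = 28. total_sold = 28
  Event 6 (restock 26): 28 + 26 = 54
  Event 7 (sale 23): sell min(23,54)=23. stock: 54 - 23 = 31. total_sold = 51
  Event 8 (restock 33): 31 + 33 = 64
  Event 9 (return 4): 64 + 4 = 68
  Event 10 (sale 12): sell min(12,68)=12. stock: 68 - 12 = 56. total_sold = 63
Final: stock = 56, total_sold = 63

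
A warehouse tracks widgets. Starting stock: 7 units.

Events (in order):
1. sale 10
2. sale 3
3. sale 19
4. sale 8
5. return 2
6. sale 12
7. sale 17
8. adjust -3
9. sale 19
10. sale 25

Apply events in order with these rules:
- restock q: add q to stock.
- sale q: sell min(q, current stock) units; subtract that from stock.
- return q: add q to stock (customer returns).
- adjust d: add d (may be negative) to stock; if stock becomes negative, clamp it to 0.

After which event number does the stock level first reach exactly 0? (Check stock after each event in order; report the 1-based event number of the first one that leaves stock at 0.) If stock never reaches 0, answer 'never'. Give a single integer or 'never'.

Answer: 1

Derivation:
Processing events:
Start: stock = 7
  Event 1 (sale 10): sell min(10,7)=7. stock: 7 - 7 = 0. total_sold = 7
  Event 2 (sale 3): sell min(3,0)=0. stock: 0 - 0 = 0. total_sold = 7
  Event 3 (sale 19): sell min(19,0)=0. stock: 0 - 0 = 0. total_sold = 7
  Event 4 (sale 8): sell min(8,0)=0. stock: 0 - 0 = 0. total_sold = 7
  Event 5 (return 2): 0 + 2 = 2
  Event 6 (sale 12): sell min(12,2)=2. stock: 2 - 2 = 0. total_sold = 9
  Event 7 (sale 17): sell min(17,0)=0. stock: 0 - 0 = 0. total_sold = 9
  Event 8 (adjust -3): 0 + -3 = 0 (clamped to 0)
  Event 9 (sale 19): sell min(19,0)=0. stock: 0 - 0 = 0. total_sold = 9
  Event 10 (sale 25): sell min(25,0)=0. stock: 0 - 0 = 0. total_sold = 9
Final: stock = 0, total_sold = 9

First zero at event 1.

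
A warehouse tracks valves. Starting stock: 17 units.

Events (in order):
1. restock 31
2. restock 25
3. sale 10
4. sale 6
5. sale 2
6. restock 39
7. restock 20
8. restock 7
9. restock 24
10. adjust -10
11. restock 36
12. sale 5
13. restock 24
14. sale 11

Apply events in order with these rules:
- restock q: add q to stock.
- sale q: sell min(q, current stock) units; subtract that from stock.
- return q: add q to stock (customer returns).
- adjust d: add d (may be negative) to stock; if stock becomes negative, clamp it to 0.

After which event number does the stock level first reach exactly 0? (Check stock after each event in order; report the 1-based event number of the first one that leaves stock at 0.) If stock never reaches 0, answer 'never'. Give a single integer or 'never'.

Answer: never

Derivation:
Processing events:
Start: stock = 17
  Event 1 (restock 31): 17 + 31 = 48
  Event 2 (restock 25): 48 + 25 = 73
  Event 3 (sale 10): sell min(10,73)=10. stock: 73 - 10 = 63. total_sold = 10
  Event 4 (sale 6): sell min(6,63)=6. stock: 63 - 6 = 57. total_sold = 16
  Event 5 (sale 2): sell min(2,57)=2. stock: 57 - 2 = 55. total_sold = 18
  Event 6 (restock 39): 55 + 39 = 94
  Event 7 (restock 20): 94 + 20 = 114
  Event 8 (restock 7): 114 + 7 = 121
  Event 9 (restock 24): 121 + 24 = 145
  Event 10 (adjust -10): 145 + -10 = 135
  Event 11 (restock 36): 135 + 36 = 171
  Event 12 (sale 5): sell min(5,171)=5. stock: 171 - 5 = 166. total_sold = 23
  Event 13 (restock 24): 166 + 24 = 190
  Event 14 (sale 11): sell min(11,190)=11. stock: 190 - 11 = 179. total_sold = 34
Final: stock = 179, total_sold = 34

Stock never reaches 0.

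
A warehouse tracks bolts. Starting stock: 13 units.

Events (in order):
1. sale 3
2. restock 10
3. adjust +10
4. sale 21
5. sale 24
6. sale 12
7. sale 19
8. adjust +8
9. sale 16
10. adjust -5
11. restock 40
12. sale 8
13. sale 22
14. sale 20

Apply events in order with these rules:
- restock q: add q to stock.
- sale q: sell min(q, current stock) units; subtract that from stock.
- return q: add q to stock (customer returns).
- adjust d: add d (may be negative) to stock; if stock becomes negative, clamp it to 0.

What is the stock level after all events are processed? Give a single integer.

Answer: 0

Derivation:
Processing events:
Start: stock = 13
  Event 1 (sale 3): sell min(3,13)=3. stock: 13 - 3 = 10. total_sold = 3
  Event 2 (restock 10): 10 + 10 = 20
  Event 3 (adjust +10): 20 + 10 = 30
  Event 4 (sale 21): sell min(21,30)=21. stock: 30 - 21 = 9. total_sold = 24
  Event 5 (sale 24): sell min(24,9)=9. stock: 9 - 9 = 0. total_sold = 33
  Event 6 (sale 12): sell min(12,0)=0. stock: 0 - 0 = 0. total_sold = 33
  Event 7 (sale 19): sell min(19,0)=0. stock: 0 - 0 = 0. total_sold = 33
  Event 8 (adjust +8): 0 + 8 = 8
  Event 9 (sale 16): sell min(16,8)=8. stock: 8 - 8 = 0. total_sold = 41
  Event 10 (adjust -5): 0 + -5 = 0 (clamped to 0)
  Event 11 (restock 40): 0 + 40 = 40
  Event 12 (sale 8): sell min(8,40)=8. stock: 40 - 8 = 32. total_sold = 49
  Event 13 (sale 22): sell min(22,32)=22. stock: 32 - 22 = 10. total_sold = 71
  Event 14 (sale 20): sell min(20,10)=10. stock: 10 - 10 = 0. total_sold = 81
Final: stock = 0, total_sold = 81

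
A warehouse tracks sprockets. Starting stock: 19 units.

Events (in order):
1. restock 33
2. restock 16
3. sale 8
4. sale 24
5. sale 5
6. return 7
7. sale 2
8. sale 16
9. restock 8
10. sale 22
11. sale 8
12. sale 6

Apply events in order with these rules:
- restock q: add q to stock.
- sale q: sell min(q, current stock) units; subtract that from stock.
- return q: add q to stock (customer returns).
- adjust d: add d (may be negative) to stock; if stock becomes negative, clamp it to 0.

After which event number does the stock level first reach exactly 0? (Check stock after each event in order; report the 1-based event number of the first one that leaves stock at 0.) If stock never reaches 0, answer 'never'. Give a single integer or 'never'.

Answer: 11

Derivation:
Processing events:
Start: stock = 19
  Event 1 (restock 33): 19 + 33 = 52
  Event 2 (restock 16): 52 + 16 = 68
  Event 3 (sale 8): sell min(8,68)=8. stock: 68 - 8 = 60. total_sold = 8
  Event 4 (sale 24): sell min(24,60)=24. stock: 60 - 24 = 36. total_sold = 32
  Event 5 (sale 5): sell min(5,36)=5. stock: 36 - 5 = 31. total_sold = 37
  Event 6 (return 7): 31 + 7 = 38
  Event 7 (sale 2): sell min(2,38)=2. stock: 38 - 2 = 36. total_sold = 39
  Event 8 (sale 16): sell min(16,36)=16. stock: 36 - 16 = 20. total_sold = 55
  Event 9 (restock 8): 20 + 8 = 28
  Event 10 (sale 22): sell min(22,28)=22. stock: 28 - 22 = 6. total_sold = 77
  Event 11 (sale 8): sell min(8,6)=6. stock: 6 - 6 = 0. total_sold = 83
  Event 12 (sale 6): sell min(6,0)=0. stock: 0 - 0 = 0. total_sold = 83
Final: stock = 0, total_sold = 83

First zero at event 11.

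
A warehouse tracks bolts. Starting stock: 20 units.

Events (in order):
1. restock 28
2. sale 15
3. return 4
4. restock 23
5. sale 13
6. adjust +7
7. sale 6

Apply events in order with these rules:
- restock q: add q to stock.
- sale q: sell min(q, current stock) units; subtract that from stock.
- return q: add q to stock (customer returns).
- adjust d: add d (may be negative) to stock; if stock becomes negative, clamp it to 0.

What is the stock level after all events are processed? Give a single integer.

Answer: 48

Derivation:
Processing events:
Start: stock = 20
  Event 1 (restock 28): 20 + 28 = 48
  Event 2 (sale 15): sell min(15,48)=15. stock: 48 - 15 = 33. total_sold = 15
  Event 3 (return 4): 33 + 4 = 37
  Event 4 (restock 23): 37 + 23 = 60
  Event 5 (sale 13): sell min(13,60)=13. stock: 60 - 13 = 47. total_sold = 28
  Event 6 (adjust +7): 47 + 7 = 54
  Event 7 (sale 6): sell min(6,54)=6. stock: 54 - 6 = 48. total_sold = 34
Final: stock = 48, total_sold = 34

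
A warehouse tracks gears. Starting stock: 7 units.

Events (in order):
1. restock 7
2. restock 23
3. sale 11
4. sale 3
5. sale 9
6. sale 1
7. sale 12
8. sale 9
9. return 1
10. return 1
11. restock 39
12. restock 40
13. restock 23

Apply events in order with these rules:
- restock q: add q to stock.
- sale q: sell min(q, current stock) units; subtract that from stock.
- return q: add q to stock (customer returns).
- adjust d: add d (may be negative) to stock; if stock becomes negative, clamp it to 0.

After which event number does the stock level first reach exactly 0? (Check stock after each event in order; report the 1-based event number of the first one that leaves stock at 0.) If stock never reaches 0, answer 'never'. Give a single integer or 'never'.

Answer: 8

Derivation:
Processing events:
Start: stock = 7
  Event 1 (restock 7): 7 + 7 = 14
  Event 2 (restock 23): 14 + 23 = 37
  Event 3 (sale 11): sell min(11,37)=11. stock: 37 - 11 = 26. total_sold = 11
  Event 4 (sale 3): sell min(3,26)=3. stock: 26 - 3 = 23. total_sold = 14
  Event 5 (sale 9): sell min(9,23)=9. stock: 23 - 9 = 14. total_sold = 23
  Event 6 (sale 1): sell min(1,14)=1. stock: 14 - 1 = 13. total_sold = 24
  Event 7 (sale 12): sell min(12,13)=12. stock: 13 - 12 = 1. total_sold = 36
  Event 8 (sale 9): sell min(9,1)=1. stock: 1 - 1 = 0. total_sold = 37
  Event 9 (return 1): 0 + 1 = 1
  Event 10 (return 1): 1 + 1 = 2
  Event 11 (restock 39): 2 + 39 = 41
  Event 12 (restock 40): 41 + 40 = 81
  Event 13 (restock 23): 81 + 23 = 104
Final: stock = 104, total_sold = 37

First zero at event 8.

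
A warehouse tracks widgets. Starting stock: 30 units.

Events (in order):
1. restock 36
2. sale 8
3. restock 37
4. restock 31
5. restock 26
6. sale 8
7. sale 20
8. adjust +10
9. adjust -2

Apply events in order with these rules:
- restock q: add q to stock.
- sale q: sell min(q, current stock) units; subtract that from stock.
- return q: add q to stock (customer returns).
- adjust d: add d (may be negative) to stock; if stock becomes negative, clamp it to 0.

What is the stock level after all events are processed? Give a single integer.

Answer: 132

Derivation:
Processing events:
Start: stock = 30
  Event 1 (restock 36): 30 + 36 = 66
  Event 2 (sale 8): sell min(8,66)=8. stock: 66 - 8 = 58. total_sold = 8
  Event 3 (restock 37): 58 + 37 = 95
  Event 4 (restock 31): 95 + 31 = 126
  Event 5 (restock 26): 126 + 26 = 152
  Event 6 (sale 8): sell min(8,152)=8. stock: 152 - 8 = 144. total_sold = 16
  Event 7 (sale 20): sell min(20,144)=20. stock: 144 - 20 = 124. total_sold = 36
  Event 8 (adjust +10): 124 + 10 = 134
  Event 9 (adjust -2): 134 + -2 = 132
Final: stock = 132, total_sold = 36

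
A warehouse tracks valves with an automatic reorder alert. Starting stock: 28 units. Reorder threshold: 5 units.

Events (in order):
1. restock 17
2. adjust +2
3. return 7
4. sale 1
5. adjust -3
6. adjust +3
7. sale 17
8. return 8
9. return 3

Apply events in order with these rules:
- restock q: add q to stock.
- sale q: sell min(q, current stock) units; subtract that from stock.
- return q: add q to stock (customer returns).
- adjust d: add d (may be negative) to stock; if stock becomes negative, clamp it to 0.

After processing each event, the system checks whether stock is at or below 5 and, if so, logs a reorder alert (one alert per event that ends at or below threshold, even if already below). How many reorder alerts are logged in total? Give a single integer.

Processing events:
Start: stock = 28
  Event 1 (restock 17): 28 + 17 = 45
  Event 2 (adjust +2): 45 + 2 = 47
  Event 3 (return 7): 47 + 7 = 54
  Event 4 (sale 1): sell min(1,54)=1. stock: 54 - 1 = 53. total_sold = 1
  Event 5 (adjust -3): 53 + -3 = 50
  Event 6 (adjust +3): 50 + 3 = 53
  Event 7 (sale 17): sell min(17,53)=17. stock: 53 - 17 = 36. total_sold = 18
  Event 8 (return 8): 36 + 8 = 44
  Event 9 (return 3): 44 + 3 = 47
Final: stock = 47, total_sold = 18

Checking against threshold 5:
  After event 1: stock=45 > 5
  After event 2: stock=47 > 5
  After event 3: stock=54 > 5
  After event 4: stock=53 > 5
  After event 5: stock=50 > 5
  After event 6: stock=53 > 5
  After event 7: stock=36 > 5
  After event 8: stock=44 > 5
  After event 9: stock=47 > 5
Alert events: []. Count = 0

Answer: 0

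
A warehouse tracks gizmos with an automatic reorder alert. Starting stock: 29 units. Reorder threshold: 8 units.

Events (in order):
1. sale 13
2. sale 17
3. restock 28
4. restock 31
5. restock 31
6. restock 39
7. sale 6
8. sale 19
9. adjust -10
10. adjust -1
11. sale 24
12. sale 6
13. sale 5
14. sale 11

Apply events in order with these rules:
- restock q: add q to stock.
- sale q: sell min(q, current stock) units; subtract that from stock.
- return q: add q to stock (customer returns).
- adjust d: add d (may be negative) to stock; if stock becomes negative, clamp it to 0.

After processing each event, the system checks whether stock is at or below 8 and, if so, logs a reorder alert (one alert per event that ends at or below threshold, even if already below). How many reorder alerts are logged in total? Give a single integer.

Processing events:
Start: stock = 29
  Event 1 (sale 13): sell min(13,29)=13. stock: 29 - 13 = 16. total_sold = 13
  Event 2 (sale 17): sell min(17,16)=16. stock: 16 - 16 = 0. total_sold = 29
  Event 3 (restock 28): 0 + 28 = 28
  Event 4 (restock 31): 28 + 31 = 59
  Event 5 (restock 31): 59 + 31 = 90
  Event 6 (restock 39): 90 + 39 = 129
  Event 7 (sale 6): sell min(6,129)=6. stock: 129 - 6 = 123. total_sold = 35
  Event 8 (sale 19): sell min(19,123)=19. stock: 123 - 19 = 104. total_sold = 54
  Event 9 (adjust -10): 104 + -10 = 94
  Event 10 (adjust -1): 94 + -1 = 93
  Event 11 (sale 24): sell min(24,93)=24. stock: 93 - 24 = 69. total_sold = 78
  Event 12 (sale 6): sell min(6,69)=6. stock: 69 - 6 = 63. total_sold = 84
  Event 13 (sale 5): sell min(5,63)=5. stock: 63 - 5 = 58. total_sold = 89
  Event 14 (sale 11): sell min(11,58)=11. stock: 58 - 11 = 47. total_sold = 100
Final: stock = 47, total_sold = 100

Checking against threshold 8:
  After event 1: stock=16 > 8
  After event 2: stock=0 <= 8 -> ALERT
  After event 3: stock=28 > 8
  After event 4: stock=59 > 8
  After event 5: stock=90 > 8
  After event 6: stock=129 > 8
  After event 7: stock=123 > 8
  After event 8: stock=104 > 8
  After event 9: stock=94 > 8
  After event 10: stock=93 > 8
  After event 11: stock=69 > 8
  After event 12: stock=63 > 8
  After event 13: stock=58 > 8
  After event 14: stock=47 > 8
Alert events: [2]. Count = 1

Answer: 1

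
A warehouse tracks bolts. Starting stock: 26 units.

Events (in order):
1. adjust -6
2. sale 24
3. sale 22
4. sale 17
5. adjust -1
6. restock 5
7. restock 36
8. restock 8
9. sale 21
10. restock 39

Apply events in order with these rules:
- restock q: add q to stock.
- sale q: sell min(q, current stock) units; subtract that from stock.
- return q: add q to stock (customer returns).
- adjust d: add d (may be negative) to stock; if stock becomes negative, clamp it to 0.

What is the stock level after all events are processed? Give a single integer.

Answer: 67

Derivation:
Processing events:
Start: stock = 26
  Event 1 (adjust -6): 26 + -6 = 20
  Event 2 (sale 24): sell min(24,20)=20. stock: 20 - 20 = 0. total_sold = 20
  Event 3 (sale 22): sell min(22,0)=0. stock: 0 - 0 = 0. total_sold = 20
  Event 4 (sale 17): sell min(17,0)=0. stock: 0 - 0 = 0. total_sold = 20
  Event 5 (adjust -1): 0 + -1 = 0 (clamped to 0)
  Event 6 (restock 5): 0 + 5 = 5
  Event 7 (restock 36): 5 + 36 = 41
  Event 8 (restock 8): 41 + 8 = 49
  Event 9 (sale 21): sell min(21,49)=21. stock: 49 - 21 = 28. total_sold = 41
  Event 10 (restock 39): 28 + 39 = 67
Final: stock = 67, total_sold = 41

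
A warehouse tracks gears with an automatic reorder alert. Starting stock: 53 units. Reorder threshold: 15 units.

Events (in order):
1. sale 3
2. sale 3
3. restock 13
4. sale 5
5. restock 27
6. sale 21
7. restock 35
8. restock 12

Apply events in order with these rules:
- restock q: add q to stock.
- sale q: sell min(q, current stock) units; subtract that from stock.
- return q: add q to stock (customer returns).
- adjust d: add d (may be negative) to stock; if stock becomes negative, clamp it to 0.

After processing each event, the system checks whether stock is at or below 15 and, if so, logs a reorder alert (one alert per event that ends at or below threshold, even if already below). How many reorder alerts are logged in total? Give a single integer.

Answer: 0

Derivation:
Processing events:
Start: stock = 53
  Event 1 (sale 3): sell min(3,53)=3. stock: 53 - 3 = 50. total_sold = 3
  Event 2 (sale 3): sell min(3,50)=3. stock: 50 - 3 = 47. total_sold = 6
  Event 3 (restock 13): 47 + 13 = 60
  Event 4 (sale 5): sell min(5,60)=5. stock: 60 - 5 = 55. total_sold = 11
  Event 5 (restock 27): 55 + 27 = 82
  Event 6 (sale 21): sell min(21,82)=21. stock: 82 - 21 = 61. total_sold = 32
  Event 7 (restock 35): 61 + 35 = 96
  Event 8 (restock 12): 96 + 12 = 108
Final: stock = 108, total_sold = 32

Checking against threshold 15:
  After event 1: stock=50 > 15
  After event 2: stock=47 > 15
  After event 3: stock=60 > 15
  After event 4: stock=55 > 15
  After event 5: stock=82 > 15
  After event 6: stock=61 > 15
  After event 7: stock=96 > 15
  After event 8: stock=108 > 15
Alert events: []. Count = 0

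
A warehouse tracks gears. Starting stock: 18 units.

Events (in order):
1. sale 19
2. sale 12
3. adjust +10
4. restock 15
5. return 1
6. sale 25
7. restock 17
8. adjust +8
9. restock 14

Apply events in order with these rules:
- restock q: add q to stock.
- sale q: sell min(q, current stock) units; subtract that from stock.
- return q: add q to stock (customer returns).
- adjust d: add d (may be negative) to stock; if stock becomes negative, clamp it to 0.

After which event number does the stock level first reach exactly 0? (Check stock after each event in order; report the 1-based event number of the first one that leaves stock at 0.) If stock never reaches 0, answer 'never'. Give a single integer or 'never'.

Answer: 1

Derivation:
Processing events:
Start: stock = 18
  Event 1 (sale 19): sell min(19,18)=18. stock: 18 - 18 = 0. total_sold = 18
  Event 2 (sale 12): sell min(12,0)=0. stock: 0 - 0 = 0. total_sold = 18
  Event 3 (adjust +10): 0 + 10 = 10
  Event 4 (restock 15): 10 + 15 = 25
  Event 5 (return 1): 25 + 1 = 26
  Event 6 (sale 25): sell min(25,26)=25. stock: 26 - 25 = 1. total_sold = 43
  Event 7 (restock 17): 1 + 17 = 18
  Event 8 (adjust +8): 18 + 8 = 26
  Event 9 (restock 14): 26 + 14 = 40
Final: stock = 40, total_sold = 43

First zero at event 1.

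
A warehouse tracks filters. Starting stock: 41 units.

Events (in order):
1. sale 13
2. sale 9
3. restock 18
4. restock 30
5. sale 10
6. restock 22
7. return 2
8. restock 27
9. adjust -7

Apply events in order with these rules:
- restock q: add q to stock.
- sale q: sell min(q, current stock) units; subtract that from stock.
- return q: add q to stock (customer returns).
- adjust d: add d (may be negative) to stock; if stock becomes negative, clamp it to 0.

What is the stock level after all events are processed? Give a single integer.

Processing events:
Start: stock = 41
  Event 1 (sale 13): sell min(13,41)=13. stock: 41 - 13 = 28. total_sold = 13
  Event 2 (sale 9): sell min(9,28)=9. stock: 28 - 9 = 19. total_sold = 22
  Event 3 (restock 18): 19 + 18 = 37
  Event 4 (restock 30): 37 + 30 = 67
  Event 5 (sale 10): sell min(10,67)=10. stock: 67 - 10 = 57. total_sold = 32
  Event 6 (restock 22): 57 + 22 = 79
  Event 7 (return 2): 79 + 2 = 81
  Event 8 (restock 27): 81 + 27 = 108
  Event 9 (adjust -7): 108 + -7 = 101
Final: stock = 101, total_sold = 32

Answer: 101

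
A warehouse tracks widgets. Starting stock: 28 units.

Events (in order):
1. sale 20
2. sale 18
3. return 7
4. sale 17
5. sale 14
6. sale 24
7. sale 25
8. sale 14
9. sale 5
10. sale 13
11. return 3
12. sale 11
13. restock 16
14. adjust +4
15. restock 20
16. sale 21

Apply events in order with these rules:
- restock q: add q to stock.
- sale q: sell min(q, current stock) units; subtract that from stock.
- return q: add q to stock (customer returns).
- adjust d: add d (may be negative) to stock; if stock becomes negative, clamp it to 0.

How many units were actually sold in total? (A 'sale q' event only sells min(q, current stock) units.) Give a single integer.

Processing events:
Start: stock = 28
  Event 1 (sale 20): sell min(20,28)=20. stock: 28 - 20 = 8. total_sold = 20
  Event 2 (sale 18): sell min(18,8)=8. stock: 8 - 8 = 0. total_sold = 28
  Event 3 (return 7): 0 + 7 = 7
  Event 4 (sale 17): sell min(17,7)=7. stock: 7 - 7 = 0. total_sold = 35
  Event 5 (sale 14): sell min(14,0)=0. stock: 0 - 0 = 0. total_sold = 35
  Event 6 (sale 24): sell min(24,0)=0. stock: 0 - 0 = 0. total_sold = 35
  Event 7 (sale 25): sell min(25,0)=0. stock: 0 - 0 = 0. total_sold = 35
  Event 8 (sale 14): sell min(14,0)=0. stock: 0 - 0 = 0. total_sold = 35
  Event 9 (sale 5): sell min(5,0)=0. stock: 0 - 0 = 0. total_sold = 35
  Event 10 (sale 13): sell min(13,0)=0. stock: 0 - 0 = 0. total_sold = 35
  Event 11 (return 3): 0 + 3 = 3
  Event 12 (sale 11): sell min(11,3)=3. stock: 3 - 3 = 0. total_sold = 38
  Event 13 (restock 16): 0 + 16 = 16
  Event 14 (adjust +4): 16 + 4 = 20
  Event 15 (restock 20): 20 + 20 = 40
  Event 16 (sale 21): sell min(21,40)=21. stock: 40 - 21 = 19. total_sold = 59
Final: stock = 19, total_sold = 59

Answer: 59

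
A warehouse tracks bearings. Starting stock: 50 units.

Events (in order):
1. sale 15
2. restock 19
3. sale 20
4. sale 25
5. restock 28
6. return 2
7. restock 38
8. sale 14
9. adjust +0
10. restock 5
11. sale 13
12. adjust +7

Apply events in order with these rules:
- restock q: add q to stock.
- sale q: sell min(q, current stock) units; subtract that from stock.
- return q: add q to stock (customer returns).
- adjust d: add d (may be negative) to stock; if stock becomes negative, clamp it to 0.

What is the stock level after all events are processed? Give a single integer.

Processing events:
Start: stock = 50
  Event 1 (sale 15): sell min(15,50)=15. stock: 50 - 15 = 35. total_sold = 15
  Event 2 (restock 19): 35 + 19 = 54
  Event 3 (sale 20): sell min(20,54)=20. stock: 54 - 20 = 34. total_sold = 35
  Event 4 (sale 25): sell min(25,34)=25. stock: 34 - 25 = 9. total_sold = 60
  Event 5 (restock 28): 9 + 28 = 37
  Event 6 (return 2): 37 + 2 = 39
  Event 7 (restock 38): 39 + 38 = 77
  Event 8 (sale 14): sell min(14,77)=14. stock: 77 - 14 = 63. total_sold = 74
  Event 9 (adjust +0): 63 + 0 = 63
  Event 10 (restock 5): 63 + 5 = 68
  Event 11 (sale 13): sell min(13,68)=13. stock: 68 - 13 = 55. total_sold = 87
  Event 12 (adjust +7): 55 + 7 = 62
Final: stock = 62, total_sold = 87

Answer: 62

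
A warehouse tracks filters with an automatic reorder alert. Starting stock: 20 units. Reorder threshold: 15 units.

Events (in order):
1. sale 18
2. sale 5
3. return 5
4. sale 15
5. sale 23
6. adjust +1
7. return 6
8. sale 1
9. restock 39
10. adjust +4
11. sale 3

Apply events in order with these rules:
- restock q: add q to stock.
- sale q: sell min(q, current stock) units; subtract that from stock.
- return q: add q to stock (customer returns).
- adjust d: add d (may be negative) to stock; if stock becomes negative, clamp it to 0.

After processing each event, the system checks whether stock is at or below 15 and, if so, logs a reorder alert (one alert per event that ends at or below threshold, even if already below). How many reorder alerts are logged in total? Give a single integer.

Processing events:
Start: stock = 20
  Event 1 (sale 18): sell min(18,20)=18. stock: 20 - 18 = 2. total_sold = 18
  Event 2 (sale 5): sell min(5,2)=2. stock: 2 - 2 = 0. total_sold = 20
  Event 3 (return 5): 0 + 5 = 5
  Event 4 (sale 15): sell min(15,5)=5. stock: 5 - 5 = 0. total_sold = 25
  Event 5 (sale 23): sell min(23,0)=0. stock: 0 - 0 = 0. total_sold = 25
  Event 6 (adjust +1): 0 + 1 = 1
  Event 7 (return 6): 1 + 6 = 7
  Event 8 (sale 1): sell min(1,7)=1. stock: 7 - 1 = 6. total_sold = 26
  Event 9 (restock 39): 6 + 39 = 45
  Event 10 (adjust +4): 45 + 4 = 49
  Event 11 (sale 3): sell min(3,49)=3. stock: 49 - 3 = 46. total_sold = 29
Final: stock = 46, total_sold = 29

Checking against threshold 15:
  After event 1: stock=2 <= 15 -> ALERT
  After event 2: stock=0 <= 15 -> ALERT
  After event 3: stock=5 <= 15 -> ALERT
  After event 4: stock=0 <= 15 -> ALERT
  After event 5: stock=0 <= 15 -> ALERT
  After event 6: stock=1 <= 15 -> ALERT
  After event 7: stock=7 <= 15 -> ALERT
  After event 8: stock=6 <= 15 -> ALERT
  After event 9: stock=45 > 15
  After event 10: stock=49 > 15
  After event 11: stock=46 > 15
Alert events: [1, 2, 3, 4, 5, 6, 7, 8]. Count = 8

Answer: 8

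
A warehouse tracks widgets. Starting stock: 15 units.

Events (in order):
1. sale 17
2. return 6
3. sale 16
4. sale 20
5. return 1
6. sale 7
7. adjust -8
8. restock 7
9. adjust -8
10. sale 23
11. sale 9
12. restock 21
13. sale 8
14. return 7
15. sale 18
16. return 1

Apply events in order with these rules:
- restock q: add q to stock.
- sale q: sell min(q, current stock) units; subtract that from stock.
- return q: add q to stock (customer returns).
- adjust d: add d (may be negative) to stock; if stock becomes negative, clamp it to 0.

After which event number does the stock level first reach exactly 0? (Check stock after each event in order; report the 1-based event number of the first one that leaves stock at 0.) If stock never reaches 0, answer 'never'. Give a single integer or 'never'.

Answer: 1

Derivation:
Processing events:
Start: stock = 15
  Event 1 (sale 17): sell min(17,15)=15. stock: 15 - 15 = 0. total_sold = 15
  Event 2 (return 6): 0 + 6 = 6
  Event 3 (sale 16): sell min(16,6)=6. stock: 6 - 6 = 0. total_sold = 21
  Event 4 (sale 20): sell min(20,0)=0. stock: 0 - 0 = 0. total_sold = 21
  Event 5 (return 1): 0 + 1 = 1
  Event 6 (sale 7): sell min(7,1)=1. stock: 1 - 1 = 0. total_sold = 22
  Event 7 (adjust -8): 0 + -8 = 0 (clamped to 0)
  Event 8 (restock 7): 0 + 7 = 7
  Event 9 (adjust -8): 7 + -8 = 0 (clamped to 0)
  Event 10 (sale 23): sell min(23,0)=0. stock: 0 - 0 = 0. total_sold = 22
  Event 11 (sale 9): sell min(9,0)=0. stock: 0 - 0 = 0. total_sold = 22
  Event 12 (restock 21): 0 + 21 = 21
  Event 13 (sale 8): sell min(8,21)=8. stock: 21 - 8 = 13. total_sold = 30
  Event 14 (return 7): 13 + 7 = 20
  Event 15 (sale 18): sell min(18,20)=18. stock: 20 - 18 = 2. total_sold = 48
  Event 16 (return 1): 2 + 1 = 3
Final: stock = 3, total_sold = 48

First zero at event 1.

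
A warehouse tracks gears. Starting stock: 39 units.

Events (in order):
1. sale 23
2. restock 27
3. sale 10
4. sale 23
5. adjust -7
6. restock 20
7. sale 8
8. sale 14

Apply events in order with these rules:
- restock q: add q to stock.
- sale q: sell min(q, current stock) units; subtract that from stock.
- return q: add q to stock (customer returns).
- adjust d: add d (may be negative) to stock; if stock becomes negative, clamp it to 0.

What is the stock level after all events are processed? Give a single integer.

Processing events:
Start: stock = 39
  Event 1 (sale 23): sell min(23,39)=23. stock: 39 - 23 = 16. total_sold = 23
  Event 2 (restock 27): 16 + 27 = 43
  Event 3 (sale 10): sell min(10,43)=10. stock: 43 - 10 = 33. total_sold = 33
  Event 4 (sale 23): sell min(23,33)=23. stock: 33 - 23 = 10. total_sold = 56
  Event 5 (adjust -7): 10 + -7 = 3
  Event 6 (restock 20): 3 + 20 = 23
  Event 7 (sale 8): sell min(8,23)=8. stock: 23 - 8 = 15. total_sold = 64
  Event 8 (sale 14): sell min(14,15)=14. stock: 15 - 14 = 1. total_sold = 78
Final: stock = 1, total_sold = 78

Answer: 1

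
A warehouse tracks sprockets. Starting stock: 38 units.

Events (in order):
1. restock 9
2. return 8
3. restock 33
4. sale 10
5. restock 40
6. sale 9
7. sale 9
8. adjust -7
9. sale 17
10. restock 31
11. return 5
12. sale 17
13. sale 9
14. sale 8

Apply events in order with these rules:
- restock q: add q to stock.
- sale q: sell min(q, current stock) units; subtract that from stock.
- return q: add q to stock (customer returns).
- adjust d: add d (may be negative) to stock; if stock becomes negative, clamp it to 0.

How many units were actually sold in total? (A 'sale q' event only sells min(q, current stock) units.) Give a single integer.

Answer: 79

Derivation:
Processing events:
Start: stock = 38
  Event 1 (restock 9): 38 + 9 = 47
  Event 2 (return 8): 47 + 8 = 55
  Event 3 (restock 33): 55 + 33 = 88
  Event 4 (sale 10): sell min(10,88)=10. stock: 88 - 10 = 78. total_sold = 10
  Event 5 (restock 40): 78 + 40 = 118
  Event 6 (sale 9): sell min(9,118)=9. stock: 118 - 9 = 109. total_sold = 19
  Event 7 (sale 9): sell min(9,109)=9. stock: 109 - 9 = 100. total_sold = 28
  Event 8 (adjust -7): 100 + -7 = 93
  Event 9 (sale 17): sell min(17,93)=17. stock: 93 - 17 = 76. total_sold = 45
  Event 10 (restock 31): 76 + 31 = 107
  Event 11 (return 5): 107 + 5 = 112
  Event 12 (sale 17): sell min(17,112)=17. stock: 112 - 17 = 95. total_sold = 62
  Event 13 (sale 9): sell min(9,95)=9. stock: 95 - 9 = 86. total_sold = 71
  Event 14 (sale 8): sell min(8,86)=8. stock: 86 - 8 = 78. total_sold = 79
Final: stock = 78, total_sold = 79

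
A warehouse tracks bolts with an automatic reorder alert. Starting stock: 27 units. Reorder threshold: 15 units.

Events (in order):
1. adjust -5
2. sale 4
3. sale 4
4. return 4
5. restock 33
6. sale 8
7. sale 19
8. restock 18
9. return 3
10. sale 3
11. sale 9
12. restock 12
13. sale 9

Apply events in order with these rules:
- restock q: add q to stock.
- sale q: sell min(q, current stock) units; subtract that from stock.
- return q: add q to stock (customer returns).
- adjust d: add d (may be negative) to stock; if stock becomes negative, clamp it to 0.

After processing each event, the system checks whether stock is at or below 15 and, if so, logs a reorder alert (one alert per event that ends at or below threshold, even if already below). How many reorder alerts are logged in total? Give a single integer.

Processing events:
Start: stock = 27
  Event 1 (adjust -5): 27 + -5 = 22
  Event 2 (sale 4): sell min(4,22)=4. stock: 22 - 4 = 18. total_sold = 4
  Event 3 (sale 4): sell min(4,18)=4. stock: 18 - 4 = 14. total_sold = 8
  Event 4 (return 4): 14 + 4 = 18
  Event 5 (restock 33): 18 + 33 = 51
  Event 6 (sale 8): sell min(8,51)=8. stock: 51 - 8 = 43. total_sold = 16
  Event 7 (sale 19): sell min(19,43)=19. stock: 43 - 19 = 24. total_sold = 35
  Event 8 (restock 18): 24 + 18 = 42
  Event 9 (return 3): 42 + 3 = 45
  Event 10 (sale 3): sell min(3,45)=3. stock: 45 - 3 = 42. total_sold = 38
  Event 11 (sale 9): sell min(9,42)=9. stock: 42 - 9 = 33. total_sold = 47
  Event 12 (restock 12): 33 + 12 = 45
  Event 13 (sale 9): sell min(9,45)=9. stock: 45 - 9 = 36. total_sold = 56
Final: stock = 36, total_sold = 56

Checking against threshold 15:
  After event 1: stock=22 > 15
  After event 2: stock=18 > 15
  After event 3: stock=14 <= 15 -> ALERT
  After event 4: stock=18 > 15
  After event 5: stock=51 > 15
  After event 6: stock=43 > 15
  After event 7: stock=24 > 15
  After event 8: stock=42 > 15
  After event 9: stock=45 > 15
  After event 10: stock=42 > 15
  After event 11: stock=33 > 15
  After event 12: stock=45 > 15
  After event 13: stock=36 > 15
Alert events: [3]. Count = 1

Answer: 1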